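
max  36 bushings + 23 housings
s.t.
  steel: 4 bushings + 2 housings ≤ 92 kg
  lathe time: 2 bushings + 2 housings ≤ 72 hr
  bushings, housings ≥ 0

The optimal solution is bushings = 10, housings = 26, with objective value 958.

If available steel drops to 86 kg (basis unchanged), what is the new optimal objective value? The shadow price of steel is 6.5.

Δb = -6, so new z* = 958 + (6.5)·(-6) = 958 − 39 = 919.

919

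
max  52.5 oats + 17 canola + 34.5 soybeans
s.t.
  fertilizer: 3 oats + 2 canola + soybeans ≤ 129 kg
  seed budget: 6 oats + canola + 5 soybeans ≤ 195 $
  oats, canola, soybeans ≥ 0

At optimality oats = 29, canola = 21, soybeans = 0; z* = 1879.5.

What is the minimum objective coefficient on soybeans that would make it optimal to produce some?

35.5

Check each constraint at x*: fertilizer 129/129 (tight); seed budget 195/195 (tight).
Dual feasibility on the basic columns requires 3·y_fertilizer + 6·y_seed budget = 52.5, 2·y_fertilizer + 1·y_seed budget = 17.
Solving: y_fertilizer = 5.5, y_seed budget = 6.
soybeans enters the basis when its profit ≥ yᵀa₃ = 5.5·1 + 6·5 = 35.5.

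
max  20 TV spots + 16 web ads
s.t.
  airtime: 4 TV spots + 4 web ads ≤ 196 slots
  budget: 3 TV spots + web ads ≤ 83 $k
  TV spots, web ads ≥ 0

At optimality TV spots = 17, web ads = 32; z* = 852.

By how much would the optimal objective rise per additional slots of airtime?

3.5

At the optimum: airtime uses 196 of 196 (binding); budget uses 83 of 83 (binding).
From A_Bᵀ y = c: 4·y_airtime + 3·y_budget = 20; 4·y_airtime + 1·y_budget = 16.
This yields shadow prices y_airtime = 3.5, y_budget = 2.
Shadow price of airtime = 3.5.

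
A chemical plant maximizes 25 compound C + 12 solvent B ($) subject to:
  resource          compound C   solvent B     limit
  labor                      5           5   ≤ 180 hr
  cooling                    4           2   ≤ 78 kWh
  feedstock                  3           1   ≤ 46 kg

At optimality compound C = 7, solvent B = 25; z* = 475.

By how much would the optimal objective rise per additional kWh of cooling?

5.5

Check each constraint at x*: labor 160/180 (slack 20); cooling 78/78 (tight); feedstock 46/46 (tight).
Slack constraints have shadow price 0 (complementary slackness).
From A_Bᵀ y = c: 4·y_cooling + 3·y_feedstock = 25; 2·y_cooling + 1·y_feedstock = 12.
This yields shadow prices y_cooling = 5.5, y_feedstock = 1.
Shadow price of cooling = 5.5.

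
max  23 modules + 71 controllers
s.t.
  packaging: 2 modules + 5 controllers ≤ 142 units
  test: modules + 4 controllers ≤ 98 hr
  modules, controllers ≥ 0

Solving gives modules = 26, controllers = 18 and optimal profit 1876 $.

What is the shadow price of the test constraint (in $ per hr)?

9

Check each constraint at x*: packaging 142/142 (tight); test 98/98 (tight).
From A_Bᵀ y = c: 2·y_packaging + 1·y_test = 23; 5·y_packaging + 4·y_test = 71.
This yields shadow prices y_packaging = 7, y_test = 9.
Shadow price of test = 9.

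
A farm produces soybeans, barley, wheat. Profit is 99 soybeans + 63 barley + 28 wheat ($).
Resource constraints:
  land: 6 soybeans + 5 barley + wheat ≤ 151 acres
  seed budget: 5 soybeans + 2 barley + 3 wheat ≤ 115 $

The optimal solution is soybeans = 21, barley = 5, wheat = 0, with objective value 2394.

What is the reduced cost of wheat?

Check each constraint at x*: land 151/151 (tight); seed budget 115/115 (tight).
Dual feasibility on the basic columns requires 6·y_land + 5·y_seed budget = 99, 5·y_land + 2·y_seed budget = 63.
This yields shadow prices y_land = 9, y_seed budget = 9.
Reduced cost of wheat: c₃ − yᵀa₃ = 28 − (9·1 + 9·3) = 28 − 36 = -8.

-8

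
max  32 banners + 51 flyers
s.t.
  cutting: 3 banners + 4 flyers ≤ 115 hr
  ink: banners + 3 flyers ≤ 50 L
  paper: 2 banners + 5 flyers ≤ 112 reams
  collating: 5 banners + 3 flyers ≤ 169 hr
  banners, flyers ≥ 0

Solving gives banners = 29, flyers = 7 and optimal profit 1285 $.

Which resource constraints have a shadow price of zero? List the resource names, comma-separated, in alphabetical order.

collating, paper

cutting: 115/115 (binding)
ink: 50/50 (binding)
paper: 93/112 (slack 19)
collating: 166/169 (slack 3)
By complementary slackness, a constraint with positive slack has shadow price 0 → collating, paper.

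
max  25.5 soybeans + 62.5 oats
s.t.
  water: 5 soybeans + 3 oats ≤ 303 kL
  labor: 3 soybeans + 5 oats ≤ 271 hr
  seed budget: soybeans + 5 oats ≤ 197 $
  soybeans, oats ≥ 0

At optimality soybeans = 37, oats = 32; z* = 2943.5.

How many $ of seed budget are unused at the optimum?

0

seed budget used = 1·37 + 5·32 = 197; slack = 197 − 197 = 0.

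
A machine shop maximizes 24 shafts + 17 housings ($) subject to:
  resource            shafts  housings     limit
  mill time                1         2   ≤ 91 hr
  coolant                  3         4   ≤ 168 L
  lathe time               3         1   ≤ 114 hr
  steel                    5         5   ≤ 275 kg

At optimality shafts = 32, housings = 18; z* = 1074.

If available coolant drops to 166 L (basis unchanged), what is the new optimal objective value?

1068

At the optimum: mill time uses 68 of 91 (slack = 23); coolant uses 168 of 168 (binding); lathe time uses 114 of 114 (binding); steel uses 250 of 275 (slack = 25).
Slack constraints have shadow price 0 (complementary slackness).
From A_Bᵀ y = c: 3·y_coolant + 3·y_lathe time = 24; 4·y_coolant + 1·y_lathe time = 17.
This yields shadow prices y_coolant = 3, y_lathe time = 5.
Δz = y_coolant·Δb = 3 × (-2) = -6, so new z* = 1074 − 6 = 1068.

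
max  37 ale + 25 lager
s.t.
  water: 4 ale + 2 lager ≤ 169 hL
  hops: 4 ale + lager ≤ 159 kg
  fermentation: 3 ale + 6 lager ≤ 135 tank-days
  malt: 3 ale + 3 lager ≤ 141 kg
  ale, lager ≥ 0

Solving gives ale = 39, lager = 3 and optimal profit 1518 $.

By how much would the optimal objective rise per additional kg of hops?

7

At the optimum: water uses 162 of 169 (slack = 7); hops uses 159 of 159 (binding); fermentation uses 135 of 135 (binding); malt uses 126 of 141 (slack = 15).
Slack constraints have shadow price 0 (complementary slackness).
The binding rows give the dual system: 4·y_hops + 3·y_fermentation = 37 and 1·y_hops + 6·y_fermentation = 25.
Solving: y_hops = 7, y_fermentation = 3.
Shadow price of hops = 7.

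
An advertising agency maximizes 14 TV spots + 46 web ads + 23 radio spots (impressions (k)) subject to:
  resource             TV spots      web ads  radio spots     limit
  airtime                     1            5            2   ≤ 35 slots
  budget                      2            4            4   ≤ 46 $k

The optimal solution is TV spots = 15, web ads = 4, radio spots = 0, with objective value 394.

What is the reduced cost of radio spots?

At the optimum: airtime uses 35 of 35 (binding); budget uses 46 of 46 (binding).
From A_Bᵀ y = c: 1·y_airtime + 2·y_budget = 14; 5·y_airtime + 4·y_budget = 46.
This yields shadow prices y_airtime = 6, y_budget = 4.
Reduced cost of radio spots: c₃ − yᵀa₃ = 23 − (6·2 + 4·4) = 23 − 28 = -5.

-5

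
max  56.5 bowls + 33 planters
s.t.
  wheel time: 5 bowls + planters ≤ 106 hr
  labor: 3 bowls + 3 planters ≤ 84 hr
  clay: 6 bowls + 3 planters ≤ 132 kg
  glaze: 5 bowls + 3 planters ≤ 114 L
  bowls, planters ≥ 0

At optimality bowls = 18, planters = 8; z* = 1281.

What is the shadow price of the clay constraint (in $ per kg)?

Binding: clay and glaze. Non-binding: wheel time (8 unused), labor (6 unused).
By complementary slackness, y = 0 for the non-binding constraints.
From A_Bᵀ y = c: 6·y_clay + 5·y_glaze = 56.5; 3·y_clay + 3·y_glaze = 33.
Solving: y_clay = 1.5, y_glaze = 9.5.
Shadow price of clay = 1.5.

1.5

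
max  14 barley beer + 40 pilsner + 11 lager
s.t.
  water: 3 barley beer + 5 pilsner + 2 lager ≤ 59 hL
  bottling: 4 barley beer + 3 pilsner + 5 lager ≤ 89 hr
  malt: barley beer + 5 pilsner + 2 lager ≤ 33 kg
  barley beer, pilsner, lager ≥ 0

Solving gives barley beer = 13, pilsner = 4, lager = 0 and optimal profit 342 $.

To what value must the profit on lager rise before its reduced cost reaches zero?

16

At the optimum: water uses 59 of 59 (binding); bottling uses 64 of 89 (slack = 25); malt uses 33 of 33 (binding).
By complementary slackness, y = 0 for the non-binding constraint.
From A_Bᵀ y = c: 3·y_water + 1·y_malt = 14; 5·y_water + 5·y_malt = 40.
→ y_water = 3 and y_malt = 5.
lager enters the basis when its profit ≥ yᵀa₃ = 3·2 + 5·2 = 16.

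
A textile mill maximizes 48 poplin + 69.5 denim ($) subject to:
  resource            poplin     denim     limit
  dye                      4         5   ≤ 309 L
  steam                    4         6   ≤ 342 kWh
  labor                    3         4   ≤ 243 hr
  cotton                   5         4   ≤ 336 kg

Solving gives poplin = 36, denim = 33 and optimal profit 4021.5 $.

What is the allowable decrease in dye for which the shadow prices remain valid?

24

Binding constraints: dye, steam. The basis is B = [[4,5],[4,6]] with det 4.
Per unit decrease in dye, x* moves by d = (-1.5, 1).
The basis stays optimal until poplin reaches 0; allowable decrease = 24 L.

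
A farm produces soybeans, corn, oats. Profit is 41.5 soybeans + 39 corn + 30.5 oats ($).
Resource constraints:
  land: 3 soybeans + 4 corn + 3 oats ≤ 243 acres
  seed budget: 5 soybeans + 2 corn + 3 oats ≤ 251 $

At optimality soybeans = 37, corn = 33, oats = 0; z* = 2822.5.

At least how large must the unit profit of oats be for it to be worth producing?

Both land and seed budget are binding at x*.
The binding rows give the dual system: 3·y_land + 5·y_seed budget = 41.5 and 4·y_land + 2·y_seed budget = 39.
→ y_land = 8 and y_seed budget = 3.5.
oats enters the basis when its profit ≥ yᵀa₃ = 8·3 + 3.5·3 = 34.5.

34.5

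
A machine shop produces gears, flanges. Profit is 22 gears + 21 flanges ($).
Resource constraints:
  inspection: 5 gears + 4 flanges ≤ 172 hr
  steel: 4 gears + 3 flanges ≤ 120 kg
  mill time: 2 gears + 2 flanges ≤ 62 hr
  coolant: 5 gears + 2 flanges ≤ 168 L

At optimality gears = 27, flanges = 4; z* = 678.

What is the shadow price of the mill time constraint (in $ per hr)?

9

Binding: steel and mill time. Non-binding: inspection (21 unused), coolant (25 unused).
Slack constraints have shadow price 0 (complementary slackness).
Dual feasibility on the basic columns requires 4·y_steel + 2·y_mill time = 22, 3·y_steel + 2·y_mill time = 21.
This yields shadow prices y_steel = 1, y_mill time = 9.
Shadow price of mill time = 9.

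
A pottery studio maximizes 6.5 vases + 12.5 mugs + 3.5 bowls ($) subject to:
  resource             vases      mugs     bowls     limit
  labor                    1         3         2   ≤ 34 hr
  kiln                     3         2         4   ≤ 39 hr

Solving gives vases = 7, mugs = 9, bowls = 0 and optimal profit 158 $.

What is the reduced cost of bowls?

-7.5

Both labor and kiln are binding at x*.
Dual feasibility on the basic columns requires 1·y_labor + 3·y_kiln = 6.5, 3·y_labor + 2·y_kiln = 12.5.
Solving: y_labor = 3.5, y_kiln = 1.
Reduced cost of bowls: c₃ − yᵀa₃ = 3.5 − (3.5·2 + 1·4) = 3.5 − 11 = -7.5.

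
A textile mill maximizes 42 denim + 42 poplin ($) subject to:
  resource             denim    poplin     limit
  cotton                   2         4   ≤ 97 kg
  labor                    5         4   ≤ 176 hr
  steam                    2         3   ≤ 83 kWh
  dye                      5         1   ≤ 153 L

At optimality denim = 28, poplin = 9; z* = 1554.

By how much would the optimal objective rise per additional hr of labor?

At the optimum: cotton uses 92 of 97 (slack = 5); labor uses 176 of 176 (binding); steam uses 83 of 83 (binding); dye uses 149 of 153 (slack = 4).
By complementary slackness, y = 0 for the non-binding constraints.
The binding rows give the dual system: 5·y_labor + 2·y_steam = 42 and 4·y_labor + 3·y_steam = 42.
Solving: y_labor = 6, y_steam = 6.
Shadow price of labor = 6.

6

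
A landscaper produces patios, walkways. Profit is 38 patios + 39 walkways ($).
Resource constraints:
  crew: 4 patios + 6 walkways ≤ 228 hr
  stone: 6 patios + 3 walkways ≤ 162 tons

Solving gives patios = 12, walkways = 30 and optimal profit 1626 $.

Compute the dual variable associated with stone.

3

At the optimum: crew uses 228 of 228 (binding); stone uses 162 of 162 (binding).
From A_Bᵀ y = c: 4·y_crew + 6·y_stone = 38; 6·y_crew + 3·y_stone = 39.
This yields shadow prices y_crew = 5, y_stone = 3.
Shadow price of stone = 3.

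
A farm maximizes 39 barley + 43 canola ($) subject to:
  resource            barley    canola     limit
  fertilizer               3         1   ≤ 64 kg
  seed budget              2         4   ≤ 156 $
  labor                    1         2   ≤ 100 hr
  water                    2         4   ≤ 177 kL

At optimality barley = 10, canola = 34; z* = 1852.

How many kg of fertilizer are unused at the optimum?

fertilizer used = 3·10 + 1·34 = 64; slack = 64 − 64 = 0.

0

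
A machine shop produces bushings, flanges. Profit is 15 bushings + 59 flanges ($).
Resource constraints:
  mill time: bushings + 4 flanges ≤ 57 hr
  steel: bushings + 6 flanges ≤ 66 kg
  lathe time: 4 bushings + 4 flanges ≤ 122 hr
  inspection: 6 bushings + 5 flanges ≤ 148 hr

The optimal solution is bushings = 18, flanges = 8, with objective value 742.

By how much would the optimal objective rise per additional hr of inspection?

1

Check each constraint at x*: mill time 50/57 (slack 7); steel 66/66 (tight); lathe time 104/122 (slack 18); inspection 148/148 (tight).
Since mill time, lathe time are not tight, their duals are 0.
Dual feasibility on the basic columns requires 1·y_steel + 6·y_inspection = 15, 6·y_steel + 5·y_inspection = 59.
Solving: y_steel = 9, y_inspection = 1.
Shadow price of inspection = 1.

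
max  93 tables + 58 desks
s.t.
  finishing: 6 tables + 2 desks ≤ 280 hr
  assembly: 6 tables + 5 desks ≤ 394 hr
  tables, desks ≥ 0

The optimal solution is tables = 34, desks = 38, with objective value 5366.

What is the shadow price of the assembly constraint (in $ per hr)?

9

Both finishing and assembly are binding at x*.
Dual feasibility on the basic columns requires 6·y_finishing + 6·y_assembly = 93, 2·y_finishing + 5·y_assembly = 58.
→ y_finishing = 6.5 and y_assembly = 9.
Shadow price of assembly = 9.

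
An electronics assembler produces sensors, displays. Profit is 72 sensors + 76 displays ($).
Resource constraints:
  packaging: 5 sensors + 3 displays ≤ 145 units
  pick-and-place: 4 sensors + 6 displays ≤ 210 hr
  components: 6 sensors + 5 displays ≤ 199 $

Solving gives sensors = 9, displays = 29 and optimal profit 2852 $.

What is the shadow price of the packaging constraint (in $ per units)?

0

At the optimum: packaging uses 132 of 145 (slack = 13); pick-and-place uses 210 of 210 (binding); components uses 199 of 199 (binding).
Since packaging is not tight, its dual is 0.
The binding rows give the dual system: 4·y_pick-and-place + 6·y_components = 72 and 6·y_pick-and-place + 5·y_components = 76.
→ y_pick-and-place = 6 and y_components = 8.
Shadow price of packaging = 0.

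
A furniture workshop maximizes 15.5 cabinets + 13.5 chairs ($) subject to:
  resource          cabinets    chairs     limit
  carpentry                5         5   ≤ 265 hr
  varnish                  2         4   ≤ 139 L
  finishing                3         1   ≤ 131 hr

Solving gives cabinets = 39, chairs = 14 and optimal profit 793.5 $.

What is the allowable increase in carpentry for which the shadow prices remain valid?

5

Binding constraints: carpentry, finishing. The basis is B = [[5,5],[3,1]] with det -10.
Per unit increase in carpentry, x* moves by d = (-0.1, 0.3).
The basis stays optimal until varnish becomes binding; allowable increase = 5 hr.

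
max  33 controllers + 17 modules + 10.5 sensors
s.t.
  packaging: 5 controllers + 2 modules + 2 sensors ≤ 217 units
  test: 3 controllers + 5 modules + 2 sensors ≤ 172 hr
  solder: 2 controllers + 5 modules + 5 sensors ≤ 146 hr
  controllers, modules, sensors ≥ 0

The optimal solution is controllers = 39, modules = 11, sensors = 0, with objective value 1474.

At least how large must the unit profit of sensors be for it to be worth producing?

Check each constraint at x*: packaging 217/217 (tight); test 172/172 (tight); solder 133/146 (slack 13).
Since solder is not tight, its dual is 0.
Dual feasibility on the basic columns requires 5·y_packaging + 3·y_test = 33, 2·y_packaging + 5·y_test = 17.
→ y_packaging = 6 and y_test = 1.
sensors enters the basis when its profit ≥ yᵀa₃ = 6·2 + 1·2 = 14.

14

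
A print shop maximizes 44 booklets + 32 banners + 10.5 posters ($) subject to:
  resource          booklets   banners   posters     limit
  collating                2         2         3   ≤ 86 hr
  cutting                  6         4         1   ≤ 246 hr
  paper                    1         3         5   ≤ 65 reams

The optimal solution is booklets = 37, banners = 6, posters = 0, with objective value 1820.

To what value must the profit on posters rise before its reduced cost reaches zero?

18

Binding: collating and cutting. Non-binding: paper (10 unused).
Since paper is not tight, its dual is 0.
Dual feasibility on the basic columns requires 2·y_collating + 6·y_cutting = 44, 2·y_collating + 4·y_cutting = 32.
This yields shadow prices y_collating = 4, y_cutting = 6.
posters enters the basis when its profit ≥ yᵀa₃ = 4·3 + 6·1 = 18.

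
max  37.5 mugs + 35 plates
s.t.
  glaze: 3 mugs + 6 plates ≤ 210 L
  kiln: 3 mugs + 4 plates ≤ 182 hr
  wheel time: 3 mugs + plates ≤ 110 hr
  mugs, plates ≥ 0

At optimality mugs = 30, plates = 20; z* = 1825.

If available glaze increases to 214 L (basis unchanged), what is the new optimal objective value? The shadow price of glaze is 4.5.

1843

Δb = 4, so new z* = 1825 + (4.5)·(4) = 1825 + 18 = 1843.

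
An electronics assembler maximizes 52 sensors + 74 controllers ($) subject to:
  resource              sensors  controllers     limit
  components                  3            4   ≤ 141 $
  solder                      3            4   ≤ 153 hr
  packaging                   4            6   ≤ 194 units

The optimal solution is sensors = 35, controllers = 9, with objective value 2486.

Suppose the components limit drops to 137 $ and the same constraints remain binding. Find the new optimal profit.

2454

Binding: components and packaging. Non-binding: solder (12 unused).
Slack constraints have shadow price 0 (complementary slackness).
From A_Bᵀ y = c: 3·y_components + 4·y_packaging = 52; 4·y_components + 6·y_packaging = 74.
This yields shadow prices y_components = 8, y_packaging = 7.
Δz = y_components·Δb = 8 × (-4) = -32, so new z* = 2486 − 32 = 2454.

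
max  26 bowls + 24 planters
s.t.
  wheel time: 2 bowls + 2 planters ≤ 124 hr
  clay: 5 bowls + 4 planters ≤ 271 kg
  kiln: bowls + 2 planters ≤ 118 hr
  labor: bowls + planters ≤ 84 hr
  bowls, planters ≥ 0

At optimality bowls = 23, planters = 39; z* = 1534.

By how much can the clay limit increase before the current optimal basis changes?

Binding constraints: wheel time, clay. The basis is B = [[2,2],[5,4]] with det -2.
Per unit increase in clay, x* moves by d = (1, -1).
The basis stays optimal until planters reaches 0; allowable increase = 39 kg.

39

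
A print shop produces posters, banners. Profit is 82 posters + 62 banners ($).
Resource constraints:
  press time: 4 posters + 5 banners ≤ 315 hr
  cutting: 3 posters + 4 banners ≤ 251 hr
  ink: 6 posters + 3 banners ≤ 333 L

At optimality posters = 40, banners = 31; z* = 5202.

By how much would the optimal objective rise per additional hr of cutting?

Check each constraint at x*: press time 315/315 (tight); cutting 244/251 (slack 7); ink 333/333 (tight).
Slack constraints have shadow price 0 (complementary slackness).
Dual feasibility on the basic columns requires 4·y_press time + 6·y_ink = 82, 5·y_press time + 3·y_ink = 62.
Solving: y_press time = 7, y_ink = 9.
Shadow price of cutting = 0.

0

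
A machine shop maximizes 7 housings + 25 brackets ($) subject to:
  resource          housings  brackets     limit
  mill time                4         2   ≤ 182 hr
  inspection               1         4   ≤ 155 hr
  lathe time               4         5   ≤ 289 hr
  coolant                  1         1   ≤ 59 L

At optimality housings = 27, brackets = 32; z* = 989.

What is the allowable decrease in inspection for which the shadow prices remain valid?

Binding constraints: inspection, coolant. The basis is B = [[1,4],[1,1]] with det -3.
Per unit decrease in inspection, x* moves by d = (0.3333, -0.3333).
The basis stays optimal until mill time becomes binding; allowable decrease = 15 hr.

15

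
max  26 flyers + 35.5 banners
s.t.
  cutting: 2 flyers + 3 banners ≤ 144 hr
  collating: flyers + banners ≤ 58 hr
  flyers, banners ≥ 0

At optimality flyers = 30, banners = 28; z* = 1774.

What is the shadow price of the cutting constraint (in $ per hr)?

9.5

Check each constraint at x*: cutting 144/144 (tight); collating 58/58 (tight).
The binding rows give the dual system: 2·y_cutting + 1·y_collating = 26 and 3·y_cutting + 1·y_collating = 35.5.
This yields shadow prices y_cutting = 9.5, y_collating = 7.
Shadow price of cutting = 9.5.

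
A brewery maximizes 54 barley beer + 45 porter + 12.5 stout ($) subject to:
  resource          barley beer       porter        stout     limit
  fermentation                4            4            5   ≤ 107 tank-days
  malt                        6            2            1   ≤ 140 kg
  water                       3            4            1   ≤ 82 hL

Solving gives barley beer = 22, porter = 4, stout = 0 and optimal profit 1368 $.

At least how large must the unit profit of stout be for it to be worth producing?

At the optimum: fermentation uses 104 of 107 (slack = 3); malt uses 140 of 140 (binding); water uses 82 of 82 (binding).
Since fermentation is not tight, its dual is 0.
From A_Bᵀ y = c: 6·y_malt + 3·y_water = 54; 2·y_malt + 4·y_water = 45.
Solving: y_malt = 4.5, y_water = 9.
stout enters the basis when its profit ≥ yᵀa₃ = 4.5·1 + 9·1 = 13.5.

13.5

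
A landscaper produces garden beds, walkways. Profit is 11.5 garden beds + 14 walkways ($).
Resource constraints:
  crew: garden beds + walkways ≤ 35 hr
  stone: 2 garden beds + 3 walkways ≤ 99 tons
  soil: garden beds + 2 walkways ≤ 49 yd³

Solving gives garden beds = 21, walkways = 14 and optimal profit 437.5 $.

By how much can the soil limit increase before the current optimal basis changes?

15

Binding constraints: crew, soil. The basis is B = [[1,1],[1,2]] with det 1.
Per unit increase in soil, x* moves by d = (-1, 1).
The basis stays optimal until stone becomes binding; allowable increase = 15 yd³.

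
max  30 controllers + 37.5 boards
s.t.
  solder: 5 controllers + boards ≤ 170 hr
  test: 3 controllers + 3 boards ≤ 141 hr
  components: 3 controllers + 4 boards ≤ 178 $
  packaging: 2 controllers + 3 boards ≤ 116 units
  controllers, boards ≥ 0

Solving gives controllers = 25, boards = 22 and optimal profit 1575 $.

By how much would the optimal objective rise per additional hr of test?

Check each constraint at x*: solder 147/170 (slack 23); test 141/141 (tight); components 163/178 (slack 15); packaging 116/116 (tight).
Slack constraints have shadow price 0 (complementary slackness).
Dual feasibility on the basic columns requires 3·y_test + 2·y_packaging = 30, 3·y_test + 3·y_packaging = 37.5.
→ y_test = 5 and y_packaging = 7.5.
Shadow price of test = 5.

5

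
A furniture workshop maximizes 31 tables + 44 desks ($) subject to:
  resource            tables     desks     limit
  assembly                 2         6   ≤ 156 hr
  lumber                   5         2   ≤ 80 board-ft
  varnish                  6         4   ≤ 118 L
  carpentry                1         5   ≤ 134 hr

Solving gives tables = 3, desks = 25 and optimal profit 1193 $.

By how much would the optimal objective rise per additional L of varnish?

3.5

Check each constraint at x*: assembly 156/156 (tight); lumber 65/80 (slack 15); varnish 118/118 (tight); carpentry 128/134 (slack 6).
Since lumber, carpentry are not tight, their duals are 0.
From A_Bᵀ y = c: 2·y_assembly + 6·y_varnish = 31; 6·y_assembly + 4·y_varnish = 44.
Solving: y_assembly = 5, y_varnish = 3.5.
Shadow price of varnish = 3.5.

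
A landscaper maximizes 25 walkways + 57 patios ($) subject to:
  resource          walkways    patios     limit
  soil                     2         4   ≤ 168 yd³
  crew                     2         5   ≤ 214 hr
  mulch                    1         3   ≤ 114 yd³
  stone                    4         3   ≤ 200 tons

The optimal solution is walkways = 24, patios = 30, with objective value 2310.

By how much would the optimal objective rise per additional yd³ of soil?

9

Check each constraint at x*: soil 168/168 (tight); crew 198/214 (slack 16); mulch 114/114 (tight); stone 186/200 (slack 14).
Slack constraints have shadow price 0 (complementary slackness).
From A_Bᵀ y = c: 2·y_soil + 1·y_mulch = 25; 4·y_soil + 3·y_mulch = 57.
→ y_soil = 9 and y_mulch = 7.
Shadow price of soil = 9.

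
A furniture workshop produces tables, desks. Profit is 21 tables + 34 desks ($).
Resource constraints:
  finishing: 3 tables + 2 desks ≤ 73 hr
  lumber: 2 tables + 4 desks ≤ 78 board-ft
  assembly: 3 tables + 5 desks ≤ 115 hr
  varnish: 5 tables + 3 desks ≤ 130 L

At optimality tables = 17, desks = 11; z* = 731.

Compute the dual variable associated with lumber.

7.5

Check each constraint at x*: finishing 73/73 (tight); lumber 78/78 (tight); assembly 106/115 (slack 9); varnish 118/130 (slack 12).
By complementary slackness, y = 0 for the non-binding constraints.
Dual feasibility on the basic columns requires 3·y_finishing + 2·y_lumber = 21, 2·y_finishing + 4·y_lumber = 34.
This yields shadow prices y_finishing = 2, y_lumber = 7.5.
Shadow price of lumber = 7.5.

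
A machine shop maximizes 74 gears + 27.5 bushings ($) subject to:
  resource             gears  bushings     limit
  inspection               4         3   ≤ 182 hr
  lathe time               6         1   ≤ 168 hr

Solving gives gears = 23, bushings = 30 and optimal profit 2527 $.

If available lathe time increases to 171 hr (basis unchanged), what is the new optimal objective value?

At the optimum: inspection uses 182 of 182 (binding); lathe time uses 168 of 168 (binding).
Dual feasibility on the basic columns requires 4·y_inspection + 6·y_lathe time = 74, 3·y_inspection + 1·y_lathe time = 27.5.
This yields shadow prices y_inspection = 6.5, y_lathe time = 8.
Δz = y_lathe time·Δb = 8 × (3) = 24, so new z* = 2527 + 24 = 2551.

2551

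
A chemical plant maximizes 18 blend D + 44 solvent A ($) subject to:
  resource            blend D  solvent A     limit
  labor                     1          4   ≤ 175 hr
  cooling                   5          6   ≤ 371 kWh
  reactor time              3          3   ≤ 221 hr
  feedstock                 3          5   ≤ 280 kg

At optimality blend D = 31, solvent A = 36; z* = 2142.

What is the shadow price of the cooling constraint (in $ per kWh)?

Binding: labor and cooling. Non-binding: reactor time (20 unused), feedstock (7 unused).
By complementary slackness, y = 0 for the non-binding constraints.
The binding rows give the dual system: 1·y_labor + 5·y_cooling = 18 and 4·y_labor + 6·y_cooling = 44.
→ y_labor = 8 and y_cooling = 2.
Shadow price of cooling = 2.

2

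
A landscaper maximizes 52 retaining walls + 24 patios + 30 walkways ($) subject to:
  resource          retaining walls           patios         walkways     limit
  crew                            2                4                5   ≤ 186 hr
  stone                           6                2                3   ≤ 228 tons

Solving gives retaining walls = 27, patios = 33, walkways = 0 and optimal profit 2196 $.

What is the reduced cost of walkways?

-4

At the optimum: crew uses 186 of 186 (binding); stone uses 228 of 228 (binding).
From A_Bᵀ y = c: 2·y_crew + 6·y_stone = 52; 4·y_crew + 2·y_stone = 24.
→ y_crew = 2 and y_stone = 8.
Reduced cost of walkways: c₃ − yᵀa₃ = 30 − (2·5 + 8·3) = 30 − 34 = -4.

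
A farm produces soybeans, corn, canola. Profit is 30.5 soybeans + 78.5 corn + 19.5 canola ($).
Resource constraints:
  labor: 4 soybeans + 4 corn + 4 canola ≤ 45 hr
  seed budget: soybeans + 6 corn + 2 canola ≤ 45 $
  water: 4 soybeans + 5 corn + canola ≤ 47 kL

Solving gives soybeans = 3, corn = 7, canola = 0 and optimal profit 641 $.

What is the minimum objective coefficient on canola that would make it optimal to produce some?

22.5

Binding: seed budget and water. Non-binding: labor (5 unused).
Slack constraints have shadow price 0 (complementary slackness).
From A_Bᵀ y = c: 1·y_seed budget + 4·y_water = 30.5; 6·y_seed budget + 5·y_water = 78.5.
→ y_seed budget = 8.5 and y_water = 5.5.
canola enters the basis when its profit ≥ yᵀa₃ = 8.5·2 + 5.5·1 = 22.5.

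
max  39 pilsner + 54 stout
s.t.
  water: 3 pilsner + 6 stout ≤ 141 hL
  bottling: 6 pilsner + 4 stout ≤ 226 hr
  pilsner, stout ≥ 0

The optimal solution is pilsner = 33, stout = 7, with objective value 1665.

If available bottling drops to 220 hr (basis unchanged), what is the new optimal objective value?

Both water and bottling are binding at x*.
From A_Bᵀ y = c: 3·y_water + 6·y_bottling = 39; 6·y_water + 4·y_bottling = 54.
Solving: y_water = 7, y_bottling = 3.
Δz = y_bottling·Δb = 3 × (-6) = -18, so new z* = 1665 − 18 = 1647.

1647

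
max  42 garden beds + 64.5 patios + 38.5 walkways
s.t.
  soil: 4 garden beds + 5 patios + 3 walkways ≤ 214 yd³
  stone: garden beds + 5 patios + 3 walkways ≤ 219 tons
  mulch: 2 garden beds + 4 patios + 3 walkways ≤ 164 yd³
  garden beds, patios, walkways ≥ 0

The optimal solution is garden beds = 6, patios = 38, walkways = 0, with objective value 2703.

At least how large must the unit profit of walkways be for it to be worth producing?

43.5

Check each constraint at x*: soil 214/214 (tight); stone 196/219 (slack 23); mulch 164/164 (tight).
By complementary slackness, y = 0 for the non-binding constraint.
From A_Bᵀ y = c: 4·y_soil + 2·y_mulch = 42; 5·y_soil + 4·y_mulch = 64.5.
This yields shadow prices y_soil = 6.5, y_mulch = 8.
walkways enters the basis when its profit ≥ yᵀa₃ = 6.5·3 + 8·3 = 43.5.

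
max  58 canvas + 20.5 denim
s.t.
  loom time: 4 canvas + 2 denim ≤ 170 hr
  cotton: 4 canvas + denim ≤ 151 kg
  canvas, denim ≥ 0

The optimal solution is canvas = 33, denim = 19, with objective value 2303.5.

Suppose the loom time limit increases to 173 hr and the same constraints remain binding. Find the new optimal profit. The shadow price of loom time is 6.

Δb = 3, so new z* = 2303.5 + (6)·(3) = 2303.5 + 18 = 2321.5.

2321.5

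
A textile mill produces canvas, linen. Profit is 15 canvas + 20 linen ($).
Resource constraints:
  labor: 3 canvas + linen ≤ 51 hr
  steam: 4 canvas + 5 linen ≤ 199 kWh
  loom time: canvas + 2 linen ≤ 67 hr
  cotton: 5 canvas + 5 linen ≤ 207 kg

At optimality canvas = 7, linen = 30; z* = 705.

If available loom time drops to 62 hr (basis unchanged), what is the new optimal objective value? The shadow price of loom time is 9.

660

Δb = -5, so new z* = 705 + (9)·(-5) = 705 − 45 = 660.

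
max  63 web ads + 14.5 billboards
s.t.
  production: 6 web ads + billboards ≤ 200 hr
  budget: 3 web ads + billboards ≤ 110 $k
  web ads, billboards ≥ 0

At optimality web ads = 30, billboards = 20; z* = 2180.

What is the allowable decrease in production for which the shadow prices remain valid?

90

Binding constraints: production, budget. The basis is B = [[6,1],[3,1]] with det 3.
Per unit decrease in production, x* moves by d = (-0.3333, 1).
The basis stays optimal until web ads reaches 0; allowable decrease = 90 hr.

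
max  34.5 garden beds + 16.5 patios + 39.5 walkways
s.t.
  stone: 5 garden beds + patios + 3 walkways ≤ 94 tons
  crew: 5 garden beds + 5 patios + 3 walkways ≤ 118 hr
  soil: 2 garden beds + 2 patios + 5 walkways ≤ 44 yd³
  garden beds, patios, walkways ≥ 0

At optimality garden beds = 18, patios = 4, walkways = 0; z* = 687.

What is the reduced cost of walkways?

Check each constraint at x*: stone 94/94 (tight); crew 110/118 (slack 8); soil 44/44 (tight).
Slack constraints have shadow price 0 (complementary slackness).
The binding rows give the dual system: 5·y_stone + 2·y_soil = 34.5 and 1·y_stone + 2·y_soil = 16.5.
This yields shadow prices y_stone = 4.5, y_soil = 6.
Reduced cost of walkways: c₃ − yᵀa₃ = 39.5 − (4.5·3 + 6·5) = 39.5 − 43.5 = -4.

-4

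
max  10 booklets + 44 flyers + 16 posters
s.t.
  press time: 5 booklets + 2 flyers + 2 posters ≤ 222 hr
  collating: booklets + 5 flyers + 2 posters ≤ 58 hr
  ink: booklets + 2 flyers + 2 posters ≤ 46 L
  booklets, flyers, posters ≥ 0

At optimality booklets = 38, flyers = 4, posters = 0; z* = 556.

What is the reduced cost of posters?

-4

Binding: collating and ink. Non-binding: press time (24 unused).
Slack constraints have shadow price 0 (complementary slackness).
The binding rows give the dual system: 1·y_collating + 1·y_ink = 10 and 5·y_collating + 2·y_ink = 44.
→ y_collating = 8 and y_ink = 2.
Reduced cost of posters: c₃ − yᵀa₃ = 16 − (8·2 + 2·2) = 16 − 20 = -4.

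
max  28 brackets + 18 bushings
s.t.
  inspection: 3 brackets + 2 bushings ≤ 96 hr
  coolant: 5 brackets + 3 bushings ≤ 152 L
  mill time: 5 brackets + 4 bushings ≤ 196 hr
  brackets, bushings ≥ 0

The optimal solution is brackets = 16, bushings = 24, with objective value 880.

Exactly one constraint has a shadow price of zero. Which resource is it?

mill time

inspection: 96/96 (binding)
coolant: 152/152 (binding)
mill time: 176/196 (slack 20)
By complementary slackness, a constraint with positive slack has shadow price 0 → mill time.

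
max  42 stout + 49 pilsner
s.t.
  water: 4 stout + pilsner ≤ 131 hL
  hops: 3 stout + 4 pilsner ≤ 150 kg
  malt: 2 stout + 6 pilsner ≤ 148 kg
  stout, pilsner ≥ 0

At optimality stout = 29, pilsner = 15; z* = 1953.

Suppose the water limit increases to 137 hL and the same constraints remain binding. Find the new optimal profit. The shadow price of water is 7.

Δb = 6, so new z* = 1953 + (7)·(6) = 1953 + 42 = 1995.

1995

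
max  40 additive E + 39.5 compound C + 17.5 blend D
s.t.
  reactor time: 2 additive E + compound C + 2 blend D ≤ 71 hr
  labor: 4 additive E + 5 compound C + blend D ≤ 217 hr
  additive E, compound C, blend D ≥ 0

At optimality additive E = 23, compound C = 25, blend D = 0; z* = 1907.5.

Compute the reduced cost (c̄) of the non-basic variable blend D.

Check each constraint at x*: reactor time 71/71 (tight); labor 217/217 (tight).
From A_Bᵀ y = c: 2·y_reactor time + 4·y_labor = 40; 1·y_reactor time + 5·y_labor = 39.5.
Solving: y_reactor time = 7, y_labor = 6.5.
Reduced cost of blend D: c₃ − yᵀa₃ = 17.5 − (7·2 + 6.5·1) = 17.5 − 20.5 = -3.

-3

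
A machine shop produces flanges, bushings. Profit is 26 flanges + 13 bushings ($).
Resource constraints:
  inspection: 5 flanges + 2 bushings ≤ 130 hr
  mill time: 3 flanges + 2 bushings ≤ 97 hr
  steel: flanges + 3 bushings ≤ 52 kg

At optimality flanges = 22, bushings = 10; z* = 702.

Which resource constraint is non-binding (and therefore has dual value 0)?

mill time

inspection: 130/130 (binding)
mill time: 86/97 (slack 11)
steel: 52/52 (binding)
By complementary slackness, a constraint with positive slack has shadow price 0 → mill time.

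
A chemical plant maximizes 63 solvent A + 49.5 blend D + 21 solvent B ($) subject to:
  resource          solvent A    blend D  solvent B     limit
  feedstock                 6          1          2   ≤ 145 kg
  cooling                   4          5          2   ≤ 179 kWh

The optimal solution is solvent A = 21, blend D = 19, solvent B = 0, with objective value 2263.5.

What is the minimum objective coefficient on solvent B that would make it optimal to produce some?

Check each constraint at x*: feedstock 145/145 (tight); cooling 179/179 (tight).
The binding rows give the dual system: 6·y_feedstock + 4·y_cooling = 63 and 1·y_feedstock + 5·y_cooling = 49.5.
→ y_feedstock = 4.5 and y_cooling = 9.
solvent B enters the basis when its profit ≥ yᵀa₃ = 4.5·2 + 9·2 = 27.

27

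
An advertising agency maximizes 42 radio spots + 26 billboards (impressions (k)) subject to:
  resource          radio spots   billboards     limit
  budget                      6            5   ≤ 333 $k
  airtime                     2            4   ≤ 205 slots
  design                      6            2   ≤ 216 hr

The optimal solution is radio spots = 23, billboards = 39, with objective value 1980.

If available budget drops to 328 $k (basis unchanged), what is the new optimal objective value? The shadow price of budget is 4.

1960

Δb = -5, so new z* = 1980 + (4)·(-5) = 1980 − 20 = 1960.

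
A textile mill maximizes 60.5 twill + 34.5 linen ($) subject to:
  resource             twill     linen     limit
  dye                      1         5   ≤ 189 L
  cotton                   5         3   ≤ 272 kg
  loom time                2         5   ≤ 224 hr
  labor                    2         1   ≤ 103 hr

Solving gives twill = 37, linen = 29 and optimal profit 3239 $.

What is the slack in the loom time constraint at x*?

loom time used = 2·37 + 5·29 = 219; slack = 224 − 219 = 5.

5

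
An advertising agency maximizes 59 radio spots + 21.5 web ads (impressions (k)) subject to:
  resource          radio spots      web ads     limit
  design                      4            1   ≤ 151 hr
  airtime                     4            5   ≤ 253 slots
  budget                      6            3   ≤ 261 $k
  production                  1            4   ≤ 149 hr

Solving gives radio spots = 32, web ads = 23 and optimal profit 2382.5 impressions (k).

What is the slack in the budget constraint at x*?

budget used = 6·32 + 3·23 = 261; slack = 261 − 261 = 0.

0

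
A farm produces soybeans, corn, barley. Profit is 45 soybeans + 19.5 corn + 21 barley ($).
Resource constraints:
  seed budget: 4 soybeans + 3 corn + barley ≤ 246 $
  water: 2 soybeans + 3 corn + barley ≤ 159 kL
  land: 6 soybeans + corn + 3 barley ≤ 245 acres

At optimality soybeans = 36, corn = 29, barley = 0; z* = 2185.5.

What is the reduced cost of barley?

At the optimum: seed budget uses 231 of 246 (slack = 15); water uses 159 of 159 (binding); land uses 245 of 245 (binding).
Slack constraints have shadow price 0 (complementary slackness).
From A_Bᵀ y = c: 2·y_water + 6·y_land = 45; 3·y_water + 1·y_land = 19.5.
→ y_water = 4.5 and y_land = 6.
Reduced cost of barley: c₃ − yᵀa₃ = 21 − (4.5·1 + 6·3) = 21 − 22.5 = -1.5.

-1.5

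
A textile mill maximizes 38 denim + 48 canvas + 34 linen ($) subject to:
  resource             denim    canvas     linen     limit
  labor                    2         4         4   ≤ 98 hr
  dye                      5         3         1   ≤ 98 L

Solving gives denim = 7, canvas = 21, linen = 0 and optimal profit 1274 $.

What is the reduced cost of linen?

Check each constraint at x*: labor 98/98 (tight); dye 98/98 (tight).
The binding rows give the dual system: 2·y_labor + 5·y_dye = 38 and 4·y_labor + 3·y_dye = 48.
This yields shadow prices y_labor = 9, y_dye = 4.
Reduced cost of linen: c₃ − yᵀa₃ = 34 − (9·4 + 4·1) = 34 − 40 = -6.

-6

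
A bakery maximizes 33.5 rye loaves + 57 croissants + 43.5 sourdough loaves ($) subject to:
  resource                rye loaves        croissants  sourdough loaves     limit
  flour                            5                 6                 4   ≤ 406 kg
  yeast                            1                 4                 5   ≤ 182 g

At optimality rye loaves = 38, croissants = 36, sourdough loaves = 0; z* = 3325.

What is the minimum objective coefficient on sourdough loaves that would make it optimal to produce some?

52

At the optimum: flour uses 406 of 406 (binding); yeast uses 182 of 182 (binding).
The binding rows give the dual system: 5·y_flour + 1·y_yeast = 33.5 and 6·y_flour + 4·y_yeast = 57.
→ y_flour = 5.5 and y_yeast = 6.
sourdough loaves enters the basis when its profit ≥ yᵀa₃ = 5.5·4 + 6·5 = 52.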